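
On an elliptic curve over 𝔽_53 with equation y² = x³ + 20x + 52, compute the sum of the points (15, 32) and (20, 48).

(15, 32) + (20, 48). λ = (48 - 32)/(20 - 15) ≡ 16/5 mod 53. 5⁻¹ ≡ 32 (mod 53) since 5·32 = 160 ≡ 1, so λ ≡ 35.
  x = λ² - 15 - 20 = 1225 - 35 ≡ 24; y = λ·(15 - 24) - 32 ≡ 24. → (24, 24)

(24, 24)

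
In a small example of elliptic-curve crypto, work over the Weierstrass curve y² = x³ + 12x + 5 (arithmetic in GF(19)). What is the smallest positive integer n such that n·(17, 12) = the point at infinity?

2P: tangent at (17, 12): λ = (3·17² + 12)/(2·12) ≡ 5/5. 5⁻¹ ≡ 4 (mod 19), so λ ≡ 5·4 ≡ 1.
  x = λ² - 17 - 17 = 1 - 34 ≡ 5; y = λ·(17 - 5) - 12 ≡ 0. → (5, 0)
3P: (5, 0) + (17, 12). λ = (12 - 0)/(17 - 5) ≡ 12/12 mod 19. 12⁻¹ ≡ 8 (mod 19), so λ ≡ 1.
  x = λ² - 5 - 17 = 1 - 22 ≡ 17; y = λ·(5 - 17) - 0 ≡ 7. → (17, 7)
4P: (17, 7) + (17, 12): same x and y₁ ≡ -y₂, so the sum is the point at infinity.
4P = the point at infinity, so the order is 4.

4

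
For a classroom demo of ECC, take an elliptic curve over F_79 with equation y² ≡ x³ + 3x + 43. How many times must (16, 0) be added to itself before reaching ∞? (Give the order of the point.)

2P: (16, 0) + (16, 0): same x and y₁ ≡ -y₂, so the sum is ∞.
2P = ∞, so the order is 2.

2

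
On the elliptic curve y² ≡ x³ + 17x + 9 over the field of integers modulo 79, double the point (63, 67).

tangent at (63, 67): λ = (3·63² + 17)/(2·67) ≡ 74/55. 55⁻¹ ≡ 23 (mod 79), so λ ≡ 74·23 ≡ 43.
  x = λ² - 63 - 63 = 1849 - 126 ≡ 64; y = λ·(63 - 64) - 67 ≡ 48. → (64, 48)

(64, 48)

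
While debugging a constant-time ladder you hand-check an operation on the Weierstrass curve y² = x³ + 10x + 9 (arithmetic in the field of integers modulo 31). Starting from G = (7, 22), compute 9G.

Repeated addition: build up to 9G.
2G: tangent at (7, 22): λ = (3·7² + 10)/(2·22) ≡ 2/13. 13⁻¹ ≡ 12 (mod 31), so λ ≡ 2·12 ≡ 24.
  x = λ² - 7 - 7 = 576 - 14 ≡ 4; y = λ·(7 - 4) - 22 ≡ 19. → (4, 19)
3G: (4, 19) + (7, 22). λ = (22 - 19)/(7 - 4) ≡ 3/3 mod 31. 3⁻¹ ≡ 21 (mod 31) since 3·21 = 63 ≡ 1, so λ ≡ 1.
  x = λ² - 4 - 7 = 1 - 11 ≡ 21; y = λ·(4 - 21) - 19 ≡ 26. → (21, 26)
4G: (21, 26) + (7, 22). λ = (22 - 26)/(7 - 21) ≡ 27/17 mod 31. 17⁻¹ ≡ 11 (mod 31), so λ ≡ 18.
  x = λ² - 21 - 7 = 324 - 28 ≡ 17; y = λ·(21 - 17) - 26 ≡ 15. → (17, 15)
5G: (17, 15) + (7, 22). λ = (22 - 15)/(7 - 17) ≡ 7/21 mod 31. 21⁻¹ ≡ 3 (mod 31) since 21·3 = 63 ≡ 1, so λ ≡ 21.
  x = λ² - 17 - 7 = 441 - 24 ≡ 14; y = λ·(17 - 14) - 15 ≡ 17. → (14, 17)
6G: (14, 17) + (7, 22). λ = (22 - 17)/(7 - 14) ≡ 5/24 mod 31. 24⁻¹ ≡ 22 (mod 31), so λ ≡ 17.
  x = λ² - 14 - 7 = 289 - 21 ≡ 20; y = λ·(14 - 20) - 17 ≡ 5. → (20, 5)
7G: (20, 5) + (7, 22). λ = (22 - 5)/(7 - 20) ≡ 17/18 mod 31. 18⁻¹ ≡ 19 (mod 31), so λ ≡ 13.
  x = λ² - 20 - 7 = 169 - 27 ≡ 18; y = λ·(20 - 18) - 5 ≡ 21. → (18, 21)
8G: (18, 21) + (7, 22). λ = (22 - 21)/(7 - 18) ≡ 1/20 mod 31. 20⁻¹ ≡ 14 (mod 31), so λ ≡ 14.
  x = λ² - 18 - 7 = 196 - 25 ≡ 16; y = λ·(18 - 16) - 21 ≡ 7. → (16, 7)
9G: (16, 7) + (7, 22). λ = (22 - 7)/(7 - 16) ≡ 15/22 mod 31. 22⁻¹ ≡ 24 (mod 31), so λ ≡ 19.
  x = λ² - 16 - 7 = 361 - 23 ≡ 28; y = λ·(16 - 28) - 7 ≡ 13. → (28, 13)

(28, 13)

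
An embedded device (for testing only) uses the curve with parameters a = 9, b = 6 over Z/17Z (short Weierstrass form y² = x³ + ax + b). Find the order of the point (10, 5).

2P: tangent at (10, 5): λ = (3·10² + 9)/(2·5) ≡ 3/10. 10⁻¹ ≡ 12 (mod 17), so λ ≡ 3·12 ≡ 2.
  x = λ² - 10 - 10 = 4 - 20 ≡ 1; y = λ·(10 - 1) - 5 ≡ 13. → (1, 13)
3P: (1, 13) + (10, 5). λ = (5 - 13)/(10 - 1) ≡ 9/9 mod 17. 9⁻¹ ≡ 2 (mod 17) since 9·2 = 18 ≡ 1, so λ ≡ 1.
  x = λ² - 1 - 10 = 1 - 11 ≡ 7; y = λ·(1 - 7) - 13 ≡ 15. → (7, 15)
4P: (7, 15) + (10, 5). λ = (5 - 15)/(10 - 7) ≡ 7/3 mod 17. 3⁻¹ ≡ 6 (mod 17) since 3·6 = 18 ≡ 1, so λ ≡ 8.
  x = λ² - 7 - 10 = 64 - 17 ≡ 13; y = λ·(7 - 13) - 15 ≡ 5. → (13, 5)
5P: (13, 5) + (10, 5). λ = (5 - 5)/(10 - 13) ≡ 0/14 mod 17. 14⁻¹ ≡ 11 (mod 17) since 14·11 = 154 ≡ 1, so λ ≡ 0.
  x = λ² - 13 - 10 = 0 - 23 ≡ 11; y = λ·(13 - 11) - 5 ≡ 12. → (11, 12)
6P: (11, 12) + (10, 5). λ = (5 - 12)/(10 - 11) ≡ 10/16 mod 17. 16⁻¹ ≡ 16 (mod 17), so λ ≡ 7.
  x = λ² - 11 - 10 = 49 - 21 ≡ 11; y = λ·(11 - 11) - 12 ≡ 5. → (11, 5)
7P: (11, 5) + (10, 5). λ = (5 - 5)/(10 - 11) ≡ 0/16 mod 17. 16⁻¹ ≡ 16 (mod 17) since 16·16 = 256 ≡ 1, so λ ≡ 0.
  x = λ² - 11 - 10 = 0 - 21 ≡ 13; y = λ·(11 - 13) - 5 ≡ 12. → (13, 12)
8P: (13, 12) + (10, 5). λ = (5 - 12)/(10 - 13) ≡ 10/14 mod 17. 14⁻¹ ≡ 11 (mod 17) since 14·11 = 154 ≡ 1, so λ ≡ 8.
  x = λ² - 13 - 10 = 64 - 23 ≡ 7; y = λ·(13 - 7) - 12 ≡ 2. → (7, 2)
9P: (7, 2) + (10, 5). λ = (5 - 2)/(10 - 7) ≡ 3/3 mod 17. 3⁻¹ ≡ 6 (mod 17), so λ ≡ 1.
  x = λ² - 7 - 10 = 1 - 17 ≡ 1; y = λ·(7 - 1) - 2 ≡ 4. → (1, 4)
10P: (1, 4) + (10, 5). λ = (5 - 4)/(10 - 1) ≡ 1/9 mod 17. 9⁻¹ ≡ 2 (mod 17) since 9·2 = 18 ≡ 1, so λ ≡ 2.
  x = λ² - 1 - 10 = 4 - 11 ≡ 10; y = λ·(1 - 10) - 4 ≡ 12. → (10, 12)
11P: (10, 12) + (10, 5): same x and y₁ ≡ -y₂, so the sum is the point at infinity.
11P = the point at infinity, so the order is 11.

11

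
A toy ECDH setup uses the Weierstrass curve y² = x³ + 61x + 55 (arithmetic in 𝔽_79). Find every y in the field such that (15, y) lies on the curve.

0

x³ + 61x + 55 = 4345 ≡ 0 (mod 79).
Only y = 0 satisfies y² ≡ 0.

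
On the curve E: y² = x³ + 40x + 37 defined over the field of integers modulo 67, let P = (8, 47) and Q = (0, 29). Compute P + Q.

(8, 47) + (0, 29). λ = (29 - 47)/(0 - 8) ≡ 49/59 mod 67. 59⁻¹ ≡ 25 (mod 67), so λ ≡ 19.
  x = λ² - 8 - 0 = 361 - 8 ≡ 18; y = λ·(8 - 18) - 47 ≡ 31. → (18, 31)

(18, 31)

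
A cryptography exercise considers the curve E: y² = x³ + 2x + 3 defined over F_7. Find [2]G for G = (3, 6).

(3, 1)

tangent at (3, 6): λ = (3·3² + 2)/(2·6) ≡ 1/5. 5⁻¹ ≡ 3 (mod 7), so λ ≡ 1·3 ≡ 3.
  x = λ² - 3 - 3 = 9 - 6 ≡ 3; y = λ·(3 - 3) - 6 ≡ 1. → (3, 1)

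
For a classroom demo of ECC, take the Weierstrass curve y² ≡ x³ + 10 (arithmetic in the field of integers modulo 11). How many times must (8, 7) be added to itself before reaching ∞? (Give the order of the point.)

2P: tangent at (8, 7): λ = (3·8² + 0)/(2·7) ≡ 5/3. 3⁻¹ ≡ 4 (mod 11), so λ ≡ 5·4 ≡ 9.
  x = λ² - 8 - 8 = 81 - 16 ≡ 10; y = λ·(8 - 10) - 7 ≡ 8. → (10, 8)
3P: (10, 8) + (8, 7). λ = (7 - 8)/(8 - 10) ≡ 10/9 mod 11. 9⁻¹ ≡ 5 (mod 11) since 9·5 = 45 ≡ 1, so λ ≡ 6.
  x = λ² - 10 - 8 = 36 - 18 ≡ 7; y = λ·(10 - 7) - 8 ≡ 10. → (7, 10)
4P: (7, 10) + (8, 7). λ = (7 - 10)/(8 - 7) ≡ 8/1 mod 11. 1⁻¹ ≡ 1 (mod 11) since 1·1 = 1 ≡ 1, so λ ≡ 8.
  x = λ² - 7 - 8 = 64 - 15 ≡ 5; y = λ·(7 - 5) - 10 ≡ 6. → (5, 6)
5P: (5, 6) + (8, 7). λ = (7 - 6)/(8 - 5) ≡ 1/3 mod 11. 3⁻¹ ≡ 4 (mod 11) since 3·4 = 12 ≡ 1, so λ ≡ 4.
  x = λ² - 5 - 8 = 16 - 13 ≡ 3; y = λ·(5 - 3) - 6 ≡ 2. → (3, 2)
6P: (3, 2) + (8, 7). λ = (7 - 2)/(8 - 3) ≡ 5/5 mod 11. 5⁻¹ ≡ 9 (mod 11), so λ ≡ 1.
  x = λ² - 3 - 8 = 1 - 11 ≡ 1; y = λ·(3 - 1) - 2 ≡ 0. → (1, 0)
7P: (1, 0) + (8, 7). λ = (7 - 0)/(8 - 1) ≡ 7/7 mod 11. 7⁻¹ ≡ 8 (mod 11) since 7·8 = 56 ≡ 1, so λ ≡ 1.
  x = λ² - 1 - 8 = 1 - 9 ≡ 3; y = λ·(1 - 3) - 0 ≡ 9. → (3, 9)
8P: (3, 9) + (8, 7). λ = (7 - 9)/(8 - 3) ≡ 9/5 mod 11. 5⁻¹ ≡ 9 (mod 11) since 5·9 = 45 ≡ 1, so λ ≡ 4.
  x = λ² - 3 - 8 = 16 - 11 ≡ 5; y = λ·(3 - 5) - 9 ≡ 5. → (5, 5)
9P: (5, 5) + (8, 7). λ = (7 - 5)/(8 - 5) ≡ 2/3 mod 11. 3⁻¹ ≡ 4 (mod 11) since 3·4 = 12 ≡ 1, so λ ≡ 8.
  x = λ² - 5 - 8 = 64 - 13 ≡ 7; y = λ·(5 - 7) - 5 ≡ 1. → (7, 1)
10P: (7, 1) + (8, 7). λ = (7 - 1)/(8 - 7) ≡ 6/1 mod 11. 1⁻¹ ≡ 1 (mod 11), so λ ≡ 6.
  x = λ² - 7 - 8 = 36 - 15 ≡ 10; y = λ·(7 - 10) - 1 ≡ 3. → (10, 3)
11P: (10, 3) + (8, 7). λ = (7 - 3)/(8 - 10) ≡ 4/9 mod 11. 9⁻¹ ≡ 5 (mod 11), so λ ≡ 9.
  x = λ² - 10 - 8 = 81 - 18 ≡ 8; y = λ·(10 - 8) - 3 ≡ 4. → (8, 4)
12P: (8, 4) + (8, 7): same x and y₁ ≡ -y₂, so the sum is ∞.
12P = ∞, so the order is 12.

12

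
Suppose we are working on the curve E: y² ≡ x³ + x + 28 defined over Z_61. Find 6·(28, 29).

Write Q = (28, 29).
Double-and-add on 6 = (110)₂. Start with Q = (28, 29) for the leading 1-bit.
double: tangent at (28, 29): λ = (3·28² + 1)/(2·29) ≡ 35/58. 58⁻¹ ≡ 20 (mod 61) since 58·20 = 1160 ≡ 1, so λ ≡ 35·20 ≡ 29.
  x = λ² - 28 - 28 = 841 - 56 ≡ 53; y = λ·(28 - 53) - 29 ≡ 39. → (53, 39)
add Q: (53, 39) + (28, 29). λ = (29 - 39)/(28 - 53) ≡ 51/36 mod 61. 36⁻¹ ≡ 39 (mod 61) since 36·39 = 1404 ≡ 1, so λ ≡ 37.
  x = λ² - 53 - 28 = 1369 - 81 ≡ 7; y = λ·(53 - 7) - 39 ≡ 16. → (7, 16)
double: tangent at (7, 16): λ = (3·7² + 1)/(2·16) ≡ 26/32. 32⁻¹ ≡ 21 (mod 61) since 32·21 = 672 ≡ 1, so λ ≡ 26·21 ≡ 58.
  x = λ² - 7 - 7 = 3364 - 14 ≡ 56; y = λ·(7 - 56) - 16 ≡ 9. → (56, 9)

(56, 9)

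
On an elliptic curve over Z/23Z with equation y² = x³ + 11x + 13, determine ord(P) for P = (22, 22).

2P: tangent at (22, 22): λ = (3·22² + 11)/(2·22) ≡ 14/21. 21⁻¹ ≡ 11 (mod 23) since 21·11 = 231 ≡ 1, so λ ≡ 14·11 ≡ 16.
  x = λ² - 22 - 22 = 256 - 44 ≡ 5; y = λ·(22 - 5) - 22 ≡ 20. → (5, 20)
3P: (5, 20) + (22, 22). λ = (22 - 20)/(22 - 5) ≡ 2/17 mod 23. 17⁻¹ ≡ 19 (mod 23) since 17·19 = 323 ≡ 1, so λ ≡ 15.
  x = λ² - 5 - 22 = 225 - 27 ≡ 14; y = λ·(5 - 14) - 20 ≡ 6. → (14, 6)
4P: (14, 6) + (22, 22). λ = (22 - 6)/(22 - 14) ≡ 16/8 mod 23. 8⁻¹ ≡ 3 (mod 23), so λ ≡ 2.
  x = λ² - 14 - 22 = 4 - 36 ≡ 14; y = λ·(14 - 14) - 6 ≡ 17. → (14, 17)
5P: (14, 17) + (22, 22). λ = (22 - 17)/(22 - 14) ≡ 5/8 mod 23. 8⁻¹ ≡ 3 (mod 23) since 8·3 = 24 ≡ 1, so λ ≡ 15.
  x = λ² - 14 - 22 = 225 - 36 ≡ 5; y = λ·(14 - 5) - 17 ≡ 3. → (5, 3)
6P: (5, 3) + (22, 22). λ = (22 - 3)/(22 - 5) ≡ 19/17 mod 23. 17⁻¹ ≡ 19 (mod 23) since 17·19 = 323 ≡ 1, so λ ≡ 16.
  x = λ² - 5 - 22 = 256 - 27 ≡ 22; y = λ·(5 - 22) - 3 ≡ 1. → (22, 1)
7P: (22, 1) + (22, 22): same x and y₁ ≡ -y₂, so the sum is O.
7P = O, so the order is 7.

7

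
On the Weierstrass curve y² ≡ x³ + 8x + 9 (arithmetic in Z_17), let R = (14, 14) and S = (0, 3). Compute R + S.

(14, 14) + (0, 3). λ = (3 - 14)/(0 - 14) ≡ 6/3 mod 17. 3⁻¹ ≡ 6 (mod 17) since 3·6 = 18 ≡ 1, so λ ≡ 2.
  x = λ² - 14 - 0 = 4 - 14 ≡ 7; y = λ·(14 - 7) - 14 ≡ 0. → (7, 0)

(7, 0)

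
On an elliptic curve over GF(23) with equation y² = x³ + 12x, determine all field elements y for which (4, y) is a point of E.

x³ + 12x + 0 = 112 ≡ 20 (mod 23).
20 is a non-residue mod 23; no y exists.

none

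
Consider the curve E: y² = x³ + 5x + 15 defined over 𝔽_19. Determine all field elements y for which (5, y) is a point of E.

none

x³ + 5x + 15 = 165 ≡ 13 (mod 19).
13 is a non-residue mod 19; no y exists.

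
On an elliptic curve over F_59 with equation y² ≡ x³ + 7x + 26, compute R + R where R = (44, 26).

tangent at (44, 26): λ = (3·44² + 7)/(2·26) ≡ 33/52. 52⁻¹ ≡ 42 (mod 59), so λ ≡ 33·42 ≡ 29.
  x = λ² - 44 - 44 = 841 - 88 ≡ 45; y = λ·(44 - 45) - 26 ≡ 4. → (45, 4)

(45, 4)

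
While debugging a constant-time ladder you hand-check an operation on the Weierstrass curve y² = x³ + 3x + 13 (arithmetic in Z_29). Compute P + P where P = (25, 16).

tangent at (25, 16): λ = (3·25² + 3)/(2·16) ≡ 22/3. 3⁻¹ ≡ 10 (mod 29) since 3·10 = 30 ≡ 1, so λ ≡ 22·10 ≡ 17.
  x = λ² - 25 - 25 = 289 - 50 ≡ 7; y = λ·(25 - 7) - 16 ≡ 0. → (7, 0)

(7, 0)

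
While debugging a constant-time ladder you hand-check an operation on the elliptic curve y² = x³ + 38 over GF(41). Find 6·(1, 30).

(4, 26)

Write G = (1, 30).
Double-and-add on 6 = (110)₂. Start with G = (1, 30) for the leading 1-bit.
double: tangent at (1, 30): λ = (3·1² + 0)/(2·30) ≡ 3/19. 19⁻¹ ≡ 13 (mod 41), so λ ≡ 3·13 ≡ 39.
  x = λ² - 1 - 1 = 1521 - 2 ≡ 2; y = λ·(1 - 2) - 30 ≡ 13. → (2, 13)
add G: (2, 13) + (1, 30). λ = (30 - 13)/(1 - 2) ≡ 17/40 mod 41. 40⁻¹ ≡ 40 (mod 41), so λ ≡ 24.
  x = λ² - 2 - 1 = 576 - 3 ≡ 40; y = λ·(2 - 40) - 13 ≡ 18. → (40, 18)
double: tangent at (40, 18): λ = (3·40² + 0)/(2·18) ≡ 3/36. 36⁻¹ ≡ 8 (mod 41) since 36·8 = 288 ≡ 1, so λ ≡ 3·8 ≡ 24.
  x = λ² - 40 - 40 = 576 - 80 ≡ 4; y = λ·(40 - 4) - 18 ≡ 26. → (4, 26)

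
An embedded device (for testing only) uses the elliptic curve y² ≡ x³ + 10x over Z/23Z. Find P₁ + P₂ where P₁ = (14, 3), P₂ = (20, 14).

(14, 3) + (20, 14). λ = (14 - 3)/(20 - 14) ≡ 11/6 mod 23. 6⁻¹ ≡ 4 (mod 23), so λ ≡ 21.
  x = λ² - 14 - 20 = 441 - 34 ≡ 16; y = λ·(14 - 16) - 3 ≡ 1. → (16, 1)

(16, 1)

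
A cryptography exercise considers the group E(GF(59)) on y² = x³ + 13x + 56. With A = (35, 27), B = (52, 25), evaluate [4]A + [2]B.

(33, 45)

First 4A:
Double-and-add on 4 = (100)₂. Start with A = (35, 27) for the leading 1-bit.
double: tangent at (35, 27): λ = (3·35² + 13)/(2·27) ≡ 30/54. 54⁻¹ ≡ 47 (mod 59) since 54·47 = 2538 ≡ 1, so λ ≡ 30·47 ≡ 53.
  x = λ² - 35 - 35 = 2809 - 70 ≡ 25; y = λ·(35 - 25) - 27 ≡ 31. → (25, 31)
double: tangent at (25, 31): λ = (3·25² + 13)/(2·31) ≡ 0/3. 3⁻¹ ≡ 20 (mod 59) since 3·20 = 60 ≡ 1, so λ ≡ 0·20 ≡ 0.
  x = λ² - 25 - 25 = 0 - 50 ≡ 9; y = λ·(25 - 9) - 31 ≡ 28. → (9, 28)
4A = (9, 28).
Next 2B:
Repeated addition: build up to 2B.
2B: tangent at (52, 25): λ = (3·52² + 13)/(2·25) ≡ 42/50. 50⁻¹ ≡ 13 (mod 59), so λ ≡ 42·13 ≡ 15.
  x = λ² - 52 - 52 = 225 - 104 ≡ 3; y = λ·(52 - 3) - 25 ≡ 2. → (3, 2)
2B = (3, 2).
Finally 4A + 2B:
(9, 28) + (3, 2). λ = (2 - 28)/(3 - 9) ≡ 33/53 mod 59. 53⁻¹ ≡ 49 (mod 59), so λ ≡ 24.
  x = λ² - 9 - 3 = 576 - 12 ≡ 33; y = λ·(9 - 33) - 28 ≡ 45. → (33, 45)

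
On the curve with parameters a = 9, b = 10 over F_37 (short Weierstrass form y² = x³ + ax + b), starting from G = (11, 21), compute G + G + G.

(6, 24)

Repeated addition: build up to 3G.
2G: tangent at (11, 21): λ = (3·11² + 9)/(2·21) ≡ 2/5. 5⁻¹ ≡ 15 (mod 37), so λ ≡ 2·15 ≡ 30.
  x = λ² - 11 - 11 = 900 - 22 ≡ 27; y = λ·(11 - 27) - 21 ≡ 17. → (27, 17)
3G: (27, 17) + (11, 21). λ = (21 - 17)/(11 - 27) ≡ 4/21 mod 37. 21⁻¹ ≡ 30 (mod 37), so λ ≡ 9.
  x = λ² - 27 - 11 = 81 - 38 ≡ 6; y = λ·(27 - 6) - 17 ≡ 24. → (6, 24)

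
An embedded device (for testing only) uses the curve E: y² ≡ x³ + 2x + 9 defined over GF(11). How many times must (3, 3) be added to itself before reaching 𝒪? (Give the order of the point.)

2P: tangent at (3, 3): λ = (3·3² + 2)/(2·3) ≡ 7/6. 6⁻¹ ≡ 2 (mod 11) since 6·2 = 12 ≡ 1, so λ ≡ 7·2 ≡ 3.
  x = λ² - 3 - 3 = 9 - 6 ≡ 3; y = λ·(3 - 3) - 3 ≡ 8. → (3, 8)
3P: (3, 8) + (3, 3): same x and y₁ ≡ -y₂, so the sum is 𝒪.
3P = 𝒪, so the order is 3.

3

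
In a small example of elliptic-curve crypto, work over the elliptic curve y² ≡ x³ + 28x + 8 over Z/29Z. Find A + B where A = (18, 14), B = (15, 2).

(12, 10)

(18, 14) + (15, 2). λ = (2 - 14)/(15 - 18) ≡ 17/26 mod 29. 26⁻¹ ≡ 19 (mod 29), so λ ≡ 4.
  x = λ² - 18 - 15 = 16 - 33 ≡ 12; y = λ·(18 - 12) - 14 ≡ 10. → (12, 10)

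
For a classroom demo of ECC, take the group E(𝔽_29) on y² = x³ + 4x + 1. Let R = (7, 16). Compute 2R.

tangent at (7, 16): λ = (3·7² + 4)/(2·16) ≡ 6/3. 3⁻¹ ≡ 10 (mod 29) since 3·10 = 30 ≡ 1, so λ ≡ 6·10 ≡ 2.
  x = λ² - 7 - 7 = 4 - 14 ≡ 19; y = λ·(7 - 19) - 16 ≡ 18. → (19, 18)

(19, 18)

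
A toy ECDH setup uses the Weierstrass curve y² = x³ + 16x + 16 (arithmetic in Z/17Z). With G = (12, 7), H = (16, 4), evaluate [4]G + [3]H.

First 4G:
Double-and-add on 4 = (100)₂. Start with G = (12, 7) for the leading 1-bit.
double: tangent at (12, 7): λ = (3·12² + 16)/(2·7) ≡ 6/14. 14⁻¹ ≡ 11 (mod 17), so λ ≡ 6·11 ≡ 15.
  x = λ² - 12 - 12 = 225 - 24 ≡ 14; y = λ·(12 - 14) - 7 ≡ 14. → (14, 14)
double: tangent at (14, 14): λ = (3·14² + 16)/(2·14) ≡ 9/11. 11⁻¹ ≡ 14 (mod 17), so λ ≡ 9·14 ≡ 7.
  x = λ² - 14 - 14 = 49 - 28 ≡ 4; y = λ·(14 - 4) - 14 ≡ 5. → (4, 5)
4G = (4, 5).
Next 3H:
Repeated addition: build up to 3H.
2H: tangent at (16, 4): λ = (3·16² + 16)/(2·4) ≡ 2/8. 8⁻¹ ≡ 15 (mod 17) since 8·15 = 120 ≡ 1, so λ ≡ 2·15 ≡ 13.
  x = λ² - 16 - 16 = 169 - 32 ≡ 1; y = λ·(16 - 1) - 4 ≡ 4. → (1, 4)
3H: (1, 4) + (16, 4). λ = (4 - 4)/(16 - 1) ≡ 0/15 mod 17. 15⁻¹ ≡ 8 (mod 17), so λ ≡ 0.
  x = λ² - 1 - 16 = 0 - 17 ≡ 0; y = λ·(1 - 0) - 4 ≡ 13. → (0, 13)
3H = (0, 13).
Finally 4G + 3H:
(4, 5) + (0, 13). λ = (13 - 5)/(0 - 4) ≡ 8/13 mod 17. 13⁻¹ ≡ 4 (mod 17) since 13·4 = 52 ≡ 1, so λ ≡ 15.
  x = λ² - 4 - 0 = 225 - 4 ≡ 0; y = λ·(4 - 0) - 5 ≡ 4. → (0, 4)

(0, 4)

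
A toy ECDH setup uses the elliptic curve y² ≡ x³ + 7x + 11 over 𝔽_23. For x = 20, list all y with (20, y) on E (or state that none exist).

3, 20

x³ + 7x + 11 = 8151 ≡ 9 (mod 23).
Square roots of 9 mod 23: 3 and 20 (since 3² = 9 ≡ 9).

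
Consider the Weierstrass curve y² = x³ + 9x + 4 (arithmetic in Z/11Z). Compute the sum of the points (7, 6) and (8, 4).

(7, 6) + (8, 4). λ = (4 - 6)/(8 - 7) ≡ 9/1 mod 11. 1⁻¹ ≡ 1 (mod 11), so λ ≡ 9.
  x = λ² - 7 - 8 = 81 - 15 ≡ 0; y = λ·(7 - 0) - 6 ≡ 2. → (0, 2)

(0, 2)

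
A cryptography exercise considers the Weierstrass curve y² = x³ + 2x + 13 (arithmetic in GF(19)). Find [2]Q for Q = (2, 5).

(1, 4)

tangent at (2, 5): λ = (3·2² + 2)/(2·5) ≡ 14/10. 10⁻¹ ≡ 2 (mod 19), so λ ≡ 14·2 ≡ 9.
  x = λ² - 2 - 2 = 81 - 4 ≡ 1; y = λ·(2 - 1) - 5 ≡ 4. → (1, 4)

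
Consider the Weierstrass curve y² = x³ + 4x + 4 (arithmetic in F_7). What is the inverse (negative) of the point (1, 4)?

-(1, 4) = (1, -4 mod 7) = (1, 3).

(1, 3)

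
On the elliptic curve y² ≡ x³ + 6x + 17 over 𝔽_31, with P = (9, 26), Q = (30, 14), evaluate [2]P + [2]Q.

First 2P:
Repeated addition: build up to 2P.
2P: tangent at (9, 26): λ = (3·9² + 6)/(2·26) ≡ 1/21. 21⁻¹ ≡ 3 (mod 31), so λ ≡ 1·3 ≡ 3.
  x = λ² - 9 - 9 = 9 - 18 ≡ 22; y = λ·(9 - 22) - 26 ≡ 28. → (22, 28)
2P = (22, 28).
Next 2Q:
Repeated addition: build up to 2Q.
2Q: tangent at (30, 14): λ = (3·30² + 6)/(2·14) ≡ 9/28. 28⁻¹ ≡ 10 (mod 31), so λ ≡ 9·10 ≡ 28.
  x = λ² - 30 - 30 = 784 - 60 ≡ 11; y = λ·(30 - 11) - 14 ≡ 22. → (11, 22)
2Q = (11, 22).
Finally 2P + 2Q:
(22, 28) + (11, 22). λ = (22 - 28)/(11 - 22) ≡ 25/20 mod 31. 20⁻¹ ≡ 14 (mod 31) since 20·14 = 280 ≡ 1, so λ ≡ 9.
  x = λ² - 22 - 11 = 81 - 33 ≡ 17; y = λ·(22 - 17) - 28 ≡ 17. → (17, 17)

(17, 17)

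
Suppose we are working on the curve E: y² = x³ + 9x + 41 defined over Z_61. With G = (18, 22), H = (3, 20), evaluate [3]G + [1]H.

First 3G:
Repeated addition: build up to 3G.
2G: tangent at (18, 22): λ = (3·18² + 9)/(2·22) ≡ 5/44. 44⁻¹ ≡ 43 (mod 61), so λ ≡ 5·43 ≡ 32.
  x = λ² - 18 - 18 = 1024 - 36 ≡ 12; y = λ·(18 - 12) - 22 ≡ 48. → (12, 48)
3G: (12, 48) + (18, 22). λ = (22 - 48)/(18 - 12) ≡ 35/6 mod 61. 6⁻¹ ≡ 51 (mod 61), so λ ≡ 16.
  x = λ² - 12 - 18 = 256 - 30 ≡ 43; y = λ·(12 - 43) - 48 ≡ 5. → (43, 5)
3G = (43, 5).
Finally 3G + H:
(43, 5) + (3, 20). λ = (20 - 5)/(3 - 43) ≡ 15/21 mod 61. 21⁻¹ ≡ 32 (mod 61) since 21·32 = 672 ≡ 1, so λ ≡ 53.
  x = λ² - 43 - 3 = 2809 - 46 ≡ 18; y = λ·(43 - 18) - 5 ≡ 39. → (18, 39)

(18, 39)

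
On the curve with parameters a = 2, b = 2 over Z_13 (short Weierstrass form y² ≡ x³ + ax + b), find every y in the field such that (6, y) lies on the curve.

3, 10

x³ + 2x + 2 = 230 ≡ 9 (mod 13).
Square roots of 9 mod 13: 3 and 10 (since 3² = 9 ≡ 9).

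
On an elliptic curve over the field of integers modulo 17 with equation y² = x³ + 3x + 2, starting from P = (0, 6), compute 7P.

Repeated addition: build up to 7P.
2P: tangent at (0, 6): λ = (3·0² + 3)/(2·6) ≡ 3/12. 12⁻¹ ≡ 10 (mod 17), so λ ≡ 3·10 ≡ 13.
  x = λ² - 0 - 0 = 169 - 0 ≡ 16; y = λ·(0 - 16) - 6 ≡ 7. → (16, 7)
3P: (16, 7) + (0, 6). λ = (6 - 7)/(0 - 16) ≡ 16/1 mod 17. 1⁻¹ ≡ 1 (mod 17), so λ ≡ 16.
  x = λ² - 16 - 0 = 256 - 16 ≡ 2; y = λ·(16 - 2) - 7 ≡ 13. → (2, 13)
4P: (2, 13) + (0, 6). λ = (6 - 13)/(0 - 2) ≡ 10/15 mod 17. 15⁻¹ ≡ 8 (mod 17), so λ ≡ 12.
  x = λ² - 2 - 0 = 144 - 2 ≡ 6; y = λ·(2 - 6) - 13 ≡ 7. → (6, 7)
5P: (6, 7) + (0, 6). λ = (6 - 7)/(0 - 6) ≡ 16/11 mod 17. 11⁻¹ ≡ 14 (mod 17), so λ ≡ 3.
  x = λ² - 6 - 0 = 9 - 6 ≡ 3; y = λ·(6 - 3) - 7 ≡ 2. → (3, 2)
6P: (3, 2) + (0, 6). λ = (6 - 2)/(0 - 3) ≡ 4/14 mod 17. 14⁻¹ ≡ 11 (mod 17), so λ ≡ 10.
  x = λ² - 3 - 0 = 100 - 3 ≡ 12; y = λ·(3 - 12) - 2 ≡ 10. → (12, 10)
7P: (12, 10) + (0, 6). λ = (6 - 10)/(0 - 12) ≡ 13/5 mod 17. 5⁻¹ ≡ 7 (mod 17) since 5·7 = 35 ≡ 1, so λ ≡ 6.
  x = λ² - 12 - 0 = 36 - 12 ≡ 7; y = λ·(12 - 7) - 10 ≡ 3. → (7, 3)

(7, 3)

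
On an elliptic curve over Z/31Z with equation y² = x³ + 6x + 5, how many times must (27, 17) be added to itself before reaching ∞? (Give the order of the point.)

10

2P: tangent at (27, 17): λ = (3·27² + 6)/(2·17) ≡ 23/3. 3⁻¹ ≡ 21 (mod 31), so λ ≡ 23·21 ≡ 18.
  x = λ² - 27 - 27 = 324 - 54 ≡ 22; y = λ·(27 - 22) - 17 ≡ 11. → (22, 11)
3P: (22, 11) + (27, 17). λ = (17 - 11)/(27 - 22) ≡ 6/5 mod 31. 5⁻¹ ≡ 25 (mod 31) since 5·25 = 125 ≡ 1, so λ ≡ 26.
  x = λ² - 22 - 27 = 676 - 49 ≡ 7; y = λ·(22 - 7) - 11 ≡ 7. → (7, 7)
4P: (7, 7) + (27, 17). λ = (17 - 7)/(27 - 7) ≡ 10/20 mod 31. 20⁻¹ ≡ 14 (mod 31), so λ ≡ 16.
  x = λ² - 7 - 27 = 256 - 34 ≡ 5; y = λ·(7 - 5) - 7 ≡ 25. → (5, 25)
5P: (5, 25) + (27, 17). λ = (17 - 25)/(27 - 5) ≡ 23/22 mod 31. 22⁻¹ ≡ 24 (mod 31), so λ ≡ 25.
  x = λ² - 5 - 27 = 625 - 32 ≡ 4; y = λ·(5 - 4) - 25 ≡ 0. → (4, 0)
6P: (4, 0) + (27, 17). λ = (17 - 0)/(27 - 4) ≡ 17/23 mod 31. 23⁻¹ ≡ 27 (mod 31) since 23·27 = 621 ≡ 1, so λ ≡ 25.
  x = λ² - 4 - 27 = 625 - 31 ≡ 5; y = λ·(4 - 5) - 0 ≡ 6. → (5, 6)
7P: (5, 6) + (27, 17). λ = (17 - 6)/(27 - 5) ≡ 11/22 mod 31. 22⁻¹ ≡ 24 (mod 31), so λ ≡ 16.
  x = λ² - 5 - 27 = 256 - 32 ≡ 7; y = λ·(5 - 7) - 6 ≡ 24. → (7, 24)
8P: (7, 24) + (27, 17). λ = (17 - 24)/(27 - 7) ≡ 24/20 mod 31. 20⁻¹ ≡ 14 (mod 31), so λ ≡ 26.
  x = λ² - 7 - 27 = 676 - 34 ≡ 22; y = λ·(7 - 22) - 24 ≡ 20. → (22, 20)
9P: (22, 20) + (27, 17). λ = (17 - 20)/(27 - 22) ≡ 28/5 mod 31. 5⁻¹ ≡ 25 (mod 31), so λ ≡ 18.
  x = λ² - 22 - 27 = 324 - 49 ≡ 27; y = λ·(22 - 27) - 20 ≡ 14. → (27, 14)
10P: (27, 14) + (27, 17): same x and y₁ ≡ -y₂, so the sum is ∞.
10P = ∞, so the order is 10.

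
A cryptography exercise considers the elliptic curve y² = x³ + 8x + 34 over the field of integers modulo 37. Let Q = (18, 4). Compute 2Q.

tangent at (18, 4): λ = (3·18² + 8)/(2·4) ≡ 18/8. 8⁻¹ ≡ 14 (mod 37) since 8·14 = 112 ≡ 1, so λ ≡ 18·14 ≡ 30.
  x = λ² - 18 - 18 = 900 - 36 ≡ 13; y = λ·(18 - 13) - 4 ≡ 35. → (13, 35)

(13, 35)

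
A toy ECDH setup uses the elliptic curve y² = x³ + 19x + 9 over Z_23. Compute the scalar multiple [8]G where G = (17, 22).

Double-and-add on 8 = (1000)₂. Start with G = (17, 22) for the leading 1-bit.
double: tangent at (17, 22): λ = (3·17² + 19)/(2·22) ≡ 12/21. 21⁻¹ ≡ 11 (mod 23), so λ ≡ 12·11 ≡ 17.
  x = λ² - 17 - 17 = 289 - 34 ≡ 2; y = λ·(17 - 2) - 22 ≡ 3. → (2, 3)
double: tangent at (2, 3): λ = (3·2² + 19)/(2·3) ≡ 8/6. 6⁻¹ ≡ 4 (mod 23), so λ ≡ 8·4 ≡ 9.
  x = λ² - 2 - 2 = 81 - 4 ≡ 8; y = λ·(2 - 8) - 3 ≡ 12. → (8, 12)
double: tangent at (8, 12): λ = (3·8² + 19)/(2·12) ≡ 4/1. 1⁻¹ ≡ 1 (mod 23) since 1·1 = 1 ≡ 1, so λ ≡ 4·1 ≡ 4.
  x = λ² - 8 - 8 = 16 - 16 ≡ 0; y = λ·(8 - 0) - 12 ≡ 20. → (0, 20)

(0, 20)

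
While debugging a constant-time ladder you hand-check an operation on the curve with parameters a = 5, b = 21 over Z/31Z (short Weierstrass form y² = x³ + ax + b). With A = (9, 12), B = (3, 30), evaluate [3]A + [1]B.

First 3A:
Repeated addition: build up to 3A.
2A: tangent at (9, 12): λ = (3·9² + 5)/(2·12) ≡ 0/24. 24⁻¹ ≡ 22 (mod 31), so λ ≡ 0·22 ≡ 0.
  x = λ² - 9 - 9 = 0 - 18 ≡ 13; y = λ·(9 - 13) - 12 ≡ 19. → (13, 19)
3A: (13, 19) + (9, 12). λ = (12 - 19)/(9 - 13) ≡ 24/27 mod 31. 27⁻¹ ≡ 23 (mod 31) since 27·23 = 621 ≡ 1, so λ ≡ 25.
  x = λ² - 13 - 9 = 625 - 22 ≡ 14; y = λ·(13 - 14) - 19 ≡ 18. → (14, 18)
3A = (14, 18).
Finally 3A + B:
(14, 18) + (3, 30). λ = (30 - 18)/(3 - 14) ≡ 12/20 mod 31. 20⁻¹ ≡ 14 (mod 31) since 20·14 = 280 ≡ 1, so λ ≡ 13.
  x = λ² - 14 - 3 = 169 - 17 ≡ 28; y = λ·(14 - 28) - 18 ≡ 17. → (28, 17)

(28, 17)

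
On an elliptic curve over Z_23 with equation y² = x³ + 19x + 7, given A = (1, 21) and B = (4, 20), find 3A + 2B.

(14, 21)

First 3A:
Repeated addition: build up to 3A.
2A: tangent at (1, 21): λ = (3·1² + 19)/(2·21) ≡ 22/19. 19⁻¹ ≡ 17 (mod 23) since 19·17 = 323 ≡ 1, so λ ≡ 22·17 ≡ 6.
  x = λ² - 1 - 1 = 36 - 2 ≡ 11; y = λ·(1 - 11) - 21 ≡ 11. → (11, 11)
3A: (11, 11) + (1, 21). λ = (21 - 11)/(1 - 11) ≡ 10/13 mod 23. 13⁻¹ ≡ 16 (mod 23), so λ ≡ 22.
  x = λ² - 11 - 1 = 484 - 12 ≡ 12; y = λ·(11 - 12) - 11 ≡ 13. → (12, 13)
3A = (12, 13).
Next 2B:
Repeated addition: build up to 2B.
2B: tangent at (4, 20): λ = (3·4² + 19)/(2·20) ≡ 21/17. 17⁻¹ ≡ 19 (mod 23) since 17·19 = 323 ≡ 1, so λ ≡ 21·19 ≡ 8.
  x = λ² - 4 - 4 = 64 - 8 ≡ 10; y = λ·(4 - 10) - 20 ≡ 1. → (10, 1)
2B = (10, 1).
Finally 3A + 2B:
(12, 13) + (10, 1). λ = (1 - 13)/(10 - 12) ≡ 11/21 mod 23. 21⁻¹ ≡ 11 (mod 23), so λ ≡ 6.
  x = λ² - 12 - 10 = 36 - 22 ≡ 14; y = λ·(12 - 14) - 13 ≡ 21. → (14, 21)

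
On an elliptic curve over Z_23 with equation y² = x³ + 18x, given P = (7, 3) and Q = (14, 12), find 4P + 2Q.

(8, 9)

First 4P:
Repeated addition: build up to 4P.
2P: tangent at (7, 3): λ = (3·7² + 18)/(2·3) ≡ 4/6. 6⁻¹ ≡ 4 (mod 23) since 6·4 = 24 ≡ 1, so λ ≡ 4·4 ≡ 16.
  x = λ² - 7 - 7 = 256 - 14 ≡ 12; y = λ·(7 - 12) - 3 ≡ 9. → (12, 9)
3P: (12, 9) + (7, 3). λ = (3 - 9)/(7 - 12) ≡ 17/18 mod 23. 18⁻¹ ≡ 9 (mod 23) since 18·9 = 162 ≡ 1, so λ ≡ 15.
  x = λ² - 12 - 7 = 225 - 19 ≡ 22; y = λ·(12 - 22) - 9 ≡ 2. → (22, 2)
4P: (22, 2) + (7, 3). λ = (3 - 2)/(7 - 22) ≡ 1/8 mod 23. 8⁻¹ ≡ 3 (mod 23) since 8·3 = 24 ≡ 1, so λ ≡ 3.
  x = λ² - 22 - 7 = 9 - 29 ≡ 3; y = λ·(22 - 3) - 2 ≡ 9. → (3, 9)
4P = (3, 9).
Next 2Q:
Repeated addition: build up to 2Q.
2Q: tangent at (14, 12): λ = (3·14² + 18)/(2·12) ≡ 8/1. 1⁻¹ ≡ 1 (mod 23) since 1·1 = 1 ≡ 1, so λ ≡ 8·1 ≡ 8.
  x = λ² - 14 - 14 = 64 - 28 ≡ 13; y = λ·(14 - 13) - 12 ≡ 19. → (13, 19)
2Q = (13, 19).
Finally 4P + 2Q:
(3, 9) + (13, 19). λ = (19 - 9)/(13 - 3) ≡ 10/10 mod 23. 10⁻¹ ≡ 7 (mod 23) since 10·7 = 70 ≡ 1, so λ ≡ 1.
  x = λ² - 3 - 13 = 1 - 16 ≡ 8; y = λ·(3 - 8) - 9 ≡ 9. → (8, 9)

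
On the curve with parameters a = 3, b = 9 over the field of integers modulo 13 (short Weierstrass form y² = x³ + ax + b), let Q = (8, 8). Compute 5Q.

Double-and-add on 5 = (101)₂. Start with Q = (8, 8) for the leading 1-bit.
double: tangent at (8, 8): λ = (3·8² + 3)/(2·8) ≡ 0/3. 3⁻¹ ≡ 9 (mod 13) since 3·9 = 27 ≡ 1, so λ ≡ 0·9 ≡ 0.
  x = λ² - 8 - 8 = 0 - 16 ≡ 10; y = λ·(8 - 10) - 8 ≡ 5. → (10, 5)
double: tangent at (10, 5): λ = (3·10² + 3)/(2·5) ≡ 4/10. 10⁻¹ ≡ 4 (mod 13), so λ ≡ 4·4 ≡ 3.
  x = λ² - 10 - 10 = 9 - 20 ≡ 2; y = λ·(10 - 2) - 5 ≡ 6. → (2, 6)
add Q: (2, 6) + (8, 8). λ = (8 - 6)/(8 - 2) ≡ 2/6 mod 13. 6⁻¹ ≡ 11 (mod 13) since 6·11 = 66 ≡ 1, so λ ≡ 9.
  x = λ² - 2 - 8 = 81 - 10 ≡ 6; y = λ·(2 - 6) - 6 ≡ 10. → (6, 10)

(6, 10)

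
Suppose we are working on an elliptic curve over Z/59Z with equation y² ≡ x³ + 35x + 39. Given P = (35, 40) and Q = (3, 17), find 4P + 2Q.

(28, 16)

First 4P:
Double-and-add on 4 = (100)₂. Start with P = (35, 40) for the leading 1-bit.
double: tangent at (35, 40): λ = (3·35² + 35)/(2·40) ≡ 52/21. 21⁻¹ ≡ 45 (mod 59), so λ ≡ 52·45 ≡ 39.
  x = λ² - 35 - 35 = 1521 - 70 ≡ 35; y = λ·(35 - 35) - 40 ≡ 19. → (35, 19)
double: tangent at (35, 19): λ = (3·35² + 35)/(2·19) ≡ 52/38. 38⁻¹ ≡ 14 (mod 59), so λ ≡ 52·14 ≡ 20.
  x = λ² - 35 - 35 = 400 - 70 ≡ 35; y = λ·(35 - 35) - 19 ≡ 40. → (35, 40)
4P = (35, 40).
Next 2Q:
Repeated addition: build up to 2Q.
2Q: tangent at (3, 17): λ = (3·3² + 35)/(2·17) ≡ 3/34. 34⁻¹ ≡ 33 (mod 59) since 34·33 = 1122 ≡ 1, so λ ≡ 3·33 ≡ 40.
  x = λ² - 3 - 3 = 1600 - 6 ≡ 1; y = λ·(3 - 1) - 17 ≡ 4. → (1, 4)
2Q = (1, 4).
Finally 4P + 2Q:
(35, 40) + (1, 4). λ = (4 - 40)/(1 - 35) ≡ 23/25 mod 59. 25⁻¹ ≡ 26 (mod 59) since 25·26 = 650 ≡ 1, so λ ≡ 8.
  x = λ² - 35 - 1 = 64 - 36 ≡ 28; y = λ·(35 - 28) - 40 ≡ 16. → (28, 16)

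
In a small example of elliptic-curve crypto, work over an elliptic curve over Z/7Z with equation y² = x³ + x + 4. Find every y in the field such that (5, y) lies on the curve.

x³ + 1x + 4 = 134 ≡ 1 (mod 7).
Square roots of 1 mod 7: 1 and 6 (since 1² = 1 ≡ 1).

1, 6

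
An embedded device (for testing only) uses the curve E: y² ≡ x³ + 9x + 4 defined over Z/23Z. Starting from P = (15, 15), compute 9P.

Repeated addition: build up to 9P.
2P: tangent at (15, 15): λ = (3·15² + 9)/(2·15) ≡ 17/7. 7⁻¹ ≡ 10 (mod 23) since 7·10 = 70 ≡ 1, so λ ≡ 17·10 ≡ 9.
  x = λ² - 15 - 15 = 81 - 30 ≡ 5; y = λ·(15 - 5) - 15 ≡ 6. → (5, 6)
3P: (5, 6) + (15, 15). λ = (15 - 6)/(15 - 5) ≡ 9/10 mod 23. 10⁻¹ ≡ 7 (mod 23) since 10·7 = 70 ≡ 1, so λ ≡ 17.
  x = λ² - 5 - 15 = 289 - 20 ≡ 16; y = λ·(5 - 16) - 6 ≡ 14. → (16, 14)
4P: (16, 14) + (15, 15). λ = (15 - 14)/(15 - 16) ≡ 1/22 mod 23. 22⁻¹ ≡ 22 (mod 23), so λ ≡ 22.
  x = λ² - 16 - 15 = 484 - 31 ≡ 16; y = λ·(16 - 16) - 14 ≡ 9. → (16, 9)
5P: (16, 9) + (15, 15). λ = (15 - 9)/(15 - 16) ≡ 6/22 mod 23. 22⁻¹ ≡ 22 (mod 23) since 22·22 = 484 ≡ 1, so λ ≡ 17.
  x = λ² - 16 - 15 = 289 - 31 ≡ 5; y = λ·(16 - 5) - 9 ≡ 17. → (5, 17)
6P: (5, 17) + (15, 15). λ = (15 - 17)/(15 - 5) ≡ 21/10 mod 23. 10⁻¹ ≡ 7 (mod 23) since 10·7 = 70 ≡ 1, so λ ≡ 9.
  x = λ² - 5 - 15 = 81 - 20 ≡ 15; y = λ·(5 - 15) - 17 ≡ 8. → (15, 8)
7P: (15, 8) + (15, 15): same x and y₁ ≡ -y₂, so the sum is 𝒪.
8P: 𝒪 + (15, 15) = (15, 15) (identity).
9P: tangent at (15, 15): λ = (3·15² + 9)/(2·15) ≡ 17/7. 7⁻¹ ≡ 10 (mod 23), so λ ≡ 17·10 ≡ 9.
  x = λ² - 15 - 15 = 81 - 30 ≡ 5; y = λ·(15 - 5) - 15 ≡ 6. → (5, 6)

(5, 6)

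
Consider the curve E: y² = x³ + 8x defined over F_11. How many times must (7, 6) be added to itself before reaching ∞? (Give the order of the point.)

2P: tangent at (7, 6): λ = (3·7² + 8)/(2·6) ≡ 1/1. 1⁻¹ ≡ 1 (mod 11) since 1·1 = 1 ≡ 1, so λ ≡ 1·1 ≡ 1.
  x = λ² - 7 - 7 = 1 - 14 ≡ 9; y = λ·(7 - 9) - 6 ≡ 3. → (9, 3)
3P: (9, 3) + (7, 6). λ = (6 - 3)/(7 - 9) ≡ 3/9 mod 11. 9⁻¹ ≡ 5 (mod 11) since 9·5 = 45 ≡ 1, so λ ≡ 4.
  x = λ² - 9 - 7 = 16 - 16 ≡ 0; y = λ·(9 - 0) - 3 ≡ 0. → (0, 0)
4P: (0, 0) + (7, 6). λ = (6 - 0)/(7 - 0) ≡ 6/7 mod 11. 7⁻¹ ≡ 8 (mod 11) since 7·8 = 56 ≡ 1, so λ ≡ 4.
  x = λ² - 0 - 7 = 16 - 7 ≡ 9; y = λ·(0 - 9) - 0 ≡ 8. → (9, 8)
5P: (9, 8) + (7, 6). λ = (6 - 8)/(7 - 9) ≡ 9/9 mod 11. 9⁻¹ ≡ 5 (mod 11), so λ ≡ 1.
  x = λ² - 9 - 7 = 1 - 16 ≡ 7; y = λ·(9 - 7) - 8 ≡ 5. → (7, 5)
6P: (7, 5) + (7, 6): same x and y₁ ≡ -y₂, so the sum is ∞.
6P = ∞, so the order is 6.

6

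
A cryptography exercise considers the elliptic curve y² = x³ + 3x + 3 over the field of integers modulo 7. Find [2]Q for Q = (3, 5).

tangent at (3, 5): λ = (3·3² + 3)/(2·5) ≡ 2/3. 3⁻¹ ≡ 5 (mod 7) since 3·5 = 15 ≡ 1, so λ ≡ 2·5 ≡ 3.
  x = λ² - 3 - 3 = 9 - 6 ≡ 3; y = λ·(3 - 3) - 5 ≡ 2. → (3, 2)

(3, 2)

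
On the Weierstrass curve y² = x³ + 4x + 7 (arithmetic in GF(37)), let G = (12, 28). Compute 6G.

(13, 6)

Repeated addition: build up to 6G.
2G: tangent at (12, 28): λ = (3·12² + 4)/(2·28) ≡ 29/19. 19⁻¹ ≡ 2 (mod 37), so λ ≡ 29·2 ≡ 21.
  x = λ² - 12 - 12 = 441 - 24 ≡ 10; y = λ·(12 - 10) - 28 ≡ 14. → (10, 14)
3G: (10, 14) + (12, 28). λ = (28 - 14)/(12 - 10) ≡ 14/2 mod 37. 2⁻¹ ≡ 19 (mod 37), so λ ≡ 7.
  x = λ² - 10 - 12 = 49 - 22 ≡ 27; y = λ·(10 - 27) - 14 ≡ 15. → (27, 15)
4G: (27, 15) + (12, 28). λ = (28 - 15)/(12 - 27) ≡ 13/22 mod 37. 22⁻¹ ≡ 32 (mod 37) since 22·32 = 704 ≡ 1, so λ ≡ 9.
  x = λ² - 27 - 12 = 81 - 39 ≡ 5; y = λ·(27 - 5) - 15 ≡ 35. → (5, 35)
5G: (5, 35) + (12, 28). λ = (28 - 35)/(12 - 5) ≡ 30/7 mod 37. 7⁻¹ ≡ 16 (mod 37) since 7·16 = 112 ≡ 1, so λ ≡ 36.
  x = λ² - 5 - 12 = 1296 - 17 ≡ 21; y = λ·(5 - 21) - 35 ≡ 18. → (21, 18)
6G: (21, 18) + (12, 28). λ = (28 - 18)/(12 - 21) ≡ 10/28 mod 37. 28⁻¹ ≡ 4 (mod 37), so λ ≡ 3.
  x = λ² - 21 - 12 = 9 - 33 ≡ 13; y = λ·(21 - 13) - 18 ≡ 6. → (13, 6)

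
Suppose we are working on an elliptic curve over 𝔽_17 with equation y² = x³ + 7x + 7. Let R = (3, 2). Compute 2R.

tangent at (3, 2): λ = (3·3² + 7)/(2·2) ≡ 0/4. 4⁻¹ ≡ 13 (mod 17) since 4·13 = 52 ≡ 1, so λ ≡ 0·13 ≡ 0.
  x = λ² - 3 - 3 = 0 - 6 ≡ 11; y = λ·(3 - 11) - 2 ≡ 15. → (11, 15)

(11, 15)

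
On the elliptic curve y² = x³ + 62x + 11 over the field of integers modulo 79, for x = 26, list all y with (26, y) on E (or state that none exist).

9, 70

x³ + 62x + 11 = 19199 ≡ 2 (mod 79).
Square roots of 2 mod 79: 9 and 70 (since 9² = 81 ≡ 2).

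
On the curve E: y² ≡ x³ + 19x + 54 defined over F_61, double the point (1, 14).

tangent at (1, 14): λ = (3·1² + 19)/(2·14) ≡ 22/28. 28⁻¹ ≡ 24 (mod 61) since 28·24 = 672 ≡ 1, so λ ≡ 22·24 ≡ 40.
  x = λ² - 1 - 1 = 1600 - 2 ≡ 12; y = λ·(1 - 12) - 14 ≡ 34. → (12, 34)

(12, 34)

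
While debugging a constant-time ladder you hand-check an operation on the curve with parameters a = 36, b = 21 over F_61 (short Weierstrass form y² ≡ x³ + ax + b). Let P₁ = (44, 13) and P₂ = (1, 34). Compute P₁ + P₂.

(44, 13) + (1, 34). λ = (34 - 13)/(1 - 44) ≡ 21/18 mod 61. 18⁻¹ ≡ 17 (mod 61) since 18·17 = 306 ≡ 1, so λ ≡ 52.
  x = λ² - 44 - 1 = 2704 - 45 ≡ 36; y = λ·(44 - 36) - 13 ≡ 37. → (36, 37)

(36, 37)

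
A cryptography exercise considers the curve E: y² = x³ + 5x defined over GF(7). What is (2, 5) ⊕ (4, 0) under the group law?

(2, 2)

(2, 5) + (4, 0). λ = (0 - 5)/(4 - 2) ≡ 2/2 mod 7. 2⁻¹ ≡ 4 (mod 7) since 2·4 = 8 ≡ 1, so λ ≡ 1.
  x = λ² - 2 - 4 = 1 - 6 ≡ 2; y = λ·(2 - 2) - 5 ≡ 2. → (2, 2)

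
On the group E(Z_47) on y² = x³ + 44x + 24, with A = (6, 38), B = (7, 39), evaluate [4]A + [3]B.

First 4A:
Double-and-add on 4 = (100)₂. Start with A = (6, 38) for the leading 1-bit.
double: tangent at (6, 38): λ = (3·6² + 44)/(2·38) ≡ 11/29. 29⁻¹ ≡ 13 (mod 47), so λ ≡ 11·13 ≡ 2.
  x = λ² - 6 - 6 = 4 - 12 ≡ 39; y = λ·(6 - 39) - 38 ≡ 37. → (39, 37)
double: tangent at (39, 37): λ = (3·39² + 44)/(2·37) ≡ 1/27. 27⁻¹ ≡ 7 (mod 47), so λ ≡ 1·7 ≡ 7.
  x = λ² - 39 - 39 = 49 - 78 ≡ 18; y = λ·(39 - 18) - 37 ≡ 16. → (18, 16)
4A = (18, 16).
Next 3B:
Repeated addition: build up to 3B.
2B: tangent at (7, 39): λ = (3·7² + 44)/(2·39) ≡ 3/31. 31⁻¹ ≡ 44 (mod 47), so λ ≡ 3·44 ≡ 38.
  x = λ² - 7 - 7 = 1444 - 14 ≡ 20; y = λ·(7 - 20) - 39 ≡ 31. → (20, 31)
3B: (20, 31) + (7, 39). λ = (39 - 31)/(7 - 20) ≡ 8/34 mod 47. 34⁻¹ ≡ 18 (mod 47) since 34·18 = 612 ≡ 1, so λ ≡ 3.
  x = λ² - 20 - 7 = 9 - 27 ≡ 29; y = λ·(20 - 29) - 31 ≡ 36. → (29, 36)
3B = (29, 36).
Finally 4A + 3B:
(18, 16) + (29, 36). λ = (36 - 16)/(29 - 18) ≡ 20/11 mod 47. 11⁻¹ ≡ 30 (mod 47), so λ ≡ 36.
  x = λ² - 18 - 29 = 1296 - 47 ≡ 27; y = λ·(18 - 27) - 16 ≡ 36. → (27, 36)

(27, 36)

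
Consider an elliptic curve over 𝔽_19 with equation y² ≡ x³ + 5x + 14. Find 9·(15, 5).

O

Write Q = (15, 5).
Repeated addition: build up to 9Q.
2Q: tangent at (15, 5): λ = (3·15² + 5)/(2·5) ≡ 15/10. 10⁻¹ ≡ 2 (mod 19) since 10·2 = 20 ≡ 1, so λ ≡ 15·2 ≡ 11.
  x = λ² - 15 - 15 = 121 - 30 ≡ 15; y = λ·(15 - 15) - 5 ≡ 14. → (15, 14)
3Q: (15, 14) + (15, 5): same x and y₁ ≡ -y₂, so the sum is 𝒪.
4Q: 𝒪 + (15, 5) = (15, 5) (identity).
5Q: tangent at (15, 5): λ = (3·15² + 5)/(2·5) ≡ 15/10. 10⁻¹ ≡ 2 (mod 19), so λ ≡ 15·2 ≡ 11.
  x = λ² - 15 - 15 = 121 - 30 ≡ 15; y = λ·(15 - 15) - 5 ≡ 14. → (15, 14)
6Q: (15, 14) + (15, 5): same x and y₁ ≡ -y₂, so the sum is 𝒪.
7Q: 𝒪 + (15, 5) = (15, 5) (identity).
8Q: tangent at (15, 5): λ = (3·15² + 5)/(2·5) ≡ 15/10. 10⁻¹ ≡ 2 (mod 19), so λ ≡ 15·2 ≡ 11.
  x = λ² - 15 - 15 = 121 - 30 ≡ 15; y = λ·(15 - 15) - 5 ≡ 14. → (15, 14)
9Q: (15, 14) + (15, 5): same x and y₁ ≡ -y₂, so the sum is 𝒪.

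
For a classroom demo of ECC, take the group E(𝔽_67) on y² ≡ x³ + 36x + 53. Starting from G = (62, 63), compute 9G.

Double-and-add on 9 = (1001)₂. Start with G = (62, 63) for the leading 1-bit.
double: tangent at (62, 63): λ = (3·62² + 36)/(2·63) ≡ 44/59. 59⁻¹ ≡ 25 (mod 67), so λ ≡ 44·25 ≡ 28.
  x = λ² - 62 - 62 = 784 - 124 ≡ 57; y = λ·(62 - 57) - 63 ≡ 10. → (57, 10)
double: tangent at (57, 10): λ = (3·57² + 36)/(2·10) ≡ 1/20. 20⁻¹ ≡ 57 (mod 67), so λ ≡ 1·57 ≡ 57.
  x = λ² - 57 - 57 = 3249 - 114 ≡ 53; y = λ·(57 - 53) - 10 ≡ 17. → (53, 17)
double: tangent at (53, 17): λ = (3·53² + 36)/(2·17) ≡ 21/34. 34⁻¹ ≡ 2 (mod 67) since 34·2 = 68 ≡ 1, so λ ≡ 21·2 ≡ 42.
  x = λ² - 53 - 53 = 1764 - 106 ≡ 50; y = λ·(53 - 50) - 17 ≡ 42. → (50, 42)
add G: (50, 42) + (62, 63). λ = (63 - 42)/(62 - 50) ≡ 21/12 mod 67. 12⁻¹ ≡ 28 (mod 67), so λ ≡ 52.
  x = λ² - 50 - 62 = 2704 - 112 ≡ 46; y = λ·(50 - 46) - 42 ≡ 32. → (46, 32)

(46, 32)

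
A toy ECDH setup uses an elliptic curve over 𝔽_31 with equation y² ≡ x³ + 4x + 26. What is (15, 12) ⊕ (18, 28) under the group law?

(23, 28)

(15, 12) + (18, 28). λ = (28 - 12)/(18 - 15) ≡ 16/3 mod 31. 3⁻¹ ≡ 21 (mod 31), so λ ≡ 26.
  x = λ² - 15 - 18 = 676 - 33 ≡ 23; y = λ·(15 - 23) - 12 ≡ 28. → (23, 28)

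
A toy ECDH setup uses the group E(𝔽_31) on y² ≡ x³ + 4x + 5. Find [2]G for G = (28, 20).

(6, 11)

tangent at (28, 20): λ = (3·28² + 4)/(2·20) ≡ 0/9. 9⁻¹ ≡ 7 (mod 31), so λ ≡ 0·7 ≡ 0.
  x = λ² - 28 - 28 = 0 - 56 ≡ 6; y = λ·(28 - 6) - 20 ≡ 11. → (6, 11)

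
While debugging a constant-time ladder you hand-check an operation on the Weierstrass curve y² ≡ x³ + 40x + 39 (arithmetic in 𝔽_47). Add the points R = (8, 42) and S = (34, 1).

(8, 42) + (34, 1). λ = (1 - 42)/(34 - 8) ≡ 6/26 mod 47. 26⁻¹ ≡ 38 (mod 47), so λ ≡ 40.
  x = λ² - 8 - 34 = 1600 - 42 ≡ 7; y = λ·(8 - 7) - 42 ≡ 45. → (7, 45)

(7, 45)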